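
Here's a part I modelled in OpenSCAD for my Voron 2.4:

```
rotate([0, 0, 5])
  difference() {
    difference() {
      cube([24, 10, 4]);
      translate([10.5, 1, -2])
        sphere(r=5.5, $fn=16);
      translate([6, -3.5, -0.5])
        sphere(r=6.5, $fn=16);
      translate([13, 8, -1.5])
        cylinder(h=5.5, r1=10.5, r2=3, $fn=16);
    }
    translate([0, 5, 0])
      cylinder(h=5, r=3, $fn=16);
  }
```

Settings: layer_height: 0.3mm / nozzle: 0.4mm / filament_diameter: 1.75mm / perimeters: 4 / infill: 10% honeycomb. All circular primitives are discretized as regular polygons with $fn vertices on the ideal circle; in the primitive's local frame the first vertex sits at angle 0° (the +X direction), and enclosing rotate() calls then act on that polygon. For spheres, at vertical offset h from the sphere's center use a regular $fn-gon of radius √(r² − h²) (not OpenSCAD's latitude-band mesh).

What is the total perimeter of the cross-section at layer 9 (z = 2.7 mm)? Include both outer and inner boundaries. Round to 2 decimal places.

84.19 mm

At z = 2.7 mm: the 24×10 cube contributes its full rectangle (perimeter 68.00 mm); the sphere at (10.5, 1): section is a regular 16-gon, circumradius = √(r²−h²) = √(5.5²−4.7²) = 2.857 (perimeter = 2·16·2.857·sin(180°/16) = 17.83 mm); the r=6.5 sphere at (6, -3.5) contributes a regular 16-gon of circumradius √(6.5²−3.2²) = 5.658 (perimeter = 2·16·5.658·sin(180°/16) = 35.32 mm); the cone at (13, 8) (r1=10.5→r2=3) has section circumradius 4.773 here — a regular 16-gon (perimeter = 2·16·4.773·sin(180°/16) = 29.80 mm); Taking the first minus the rest: starting from the 24×10 cube, the r=5.5 sphere at (10.5, 1) partially overlaps it — only the 18.01 mm² overlap (of its 24.98 mm²) is removed, clipping the outline; the r=6.5 sphere at (6, -3.5) partially overlaps it — only the 9.78 mm² overlap (of its 98.00 mm²) is removed, clipping the outline; the cone at (13, 8) partially overlaps it — only the 53.06 mm² overlap (of its 69.74 mm²) is removed, clipping the outline — boundary = 80.83 mm; the r=3 cylinder at (0, 5) contributes a regular 16-gon of circumradius 3 (perimeter = 2·16·3.000·sin(180°/16) = 18.73 mm); Taking the first minus the rest: starting from the result so far, the r=3 cylinder at (0, 5) partially overlaps it — only the 13.78 mm² overlap (of its 27.55 mm²) is removed, clipping the outline — boundary = 84.19 mm; (whole slice rotated 5° about Z — lengths, areas and connectivity unchanged). Overall, the cross-section has 2 separate islands. Total boundary length (outer) = 84.19 mm.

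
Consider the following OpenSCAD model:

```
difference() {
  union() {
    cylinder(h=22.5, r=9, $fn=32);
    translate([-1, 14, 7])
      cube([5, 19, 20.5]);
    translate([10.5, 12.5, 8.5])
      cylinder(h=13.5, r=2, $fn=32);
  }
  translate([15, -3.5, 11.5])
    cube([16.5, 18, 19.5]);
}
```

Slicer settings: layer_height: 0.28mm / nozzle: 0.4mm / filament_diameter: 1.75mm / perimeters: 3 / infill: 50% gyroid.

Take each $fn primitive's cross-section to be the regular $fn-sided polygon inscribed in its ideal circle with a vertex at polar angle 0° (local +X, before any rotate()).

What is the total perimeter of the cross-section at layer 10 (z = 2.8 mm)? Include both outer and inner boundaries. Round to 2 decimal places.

56.46 mm

At z = 2.8 mm: the r=9 cylinder gives a regular 32-gon of circumradius 9 (constant along its height) (perimeter = 2·32·9.000·sin(180°/32) = 56.46 mm); the cube at (-1, 14) is absent (z outside [7, 27.5]); the cylinder at (10.5, 12.5) is absent (z outside [8.5, 22]); Taking the union: only the r=9 cylinder is present, so the union is just that shape — boundary = 56.46 mm; the cube at (15, -3.5) does not reach this height (z outside [11.5, 31]); Taking the first minus the rest: none of the subtracted shapes is present at this height, so the result so far is unchanged — boundary = 56.46 mm. Overall, the cross-section is a single solid region. Total boundary length (outer) = 56.46 mm.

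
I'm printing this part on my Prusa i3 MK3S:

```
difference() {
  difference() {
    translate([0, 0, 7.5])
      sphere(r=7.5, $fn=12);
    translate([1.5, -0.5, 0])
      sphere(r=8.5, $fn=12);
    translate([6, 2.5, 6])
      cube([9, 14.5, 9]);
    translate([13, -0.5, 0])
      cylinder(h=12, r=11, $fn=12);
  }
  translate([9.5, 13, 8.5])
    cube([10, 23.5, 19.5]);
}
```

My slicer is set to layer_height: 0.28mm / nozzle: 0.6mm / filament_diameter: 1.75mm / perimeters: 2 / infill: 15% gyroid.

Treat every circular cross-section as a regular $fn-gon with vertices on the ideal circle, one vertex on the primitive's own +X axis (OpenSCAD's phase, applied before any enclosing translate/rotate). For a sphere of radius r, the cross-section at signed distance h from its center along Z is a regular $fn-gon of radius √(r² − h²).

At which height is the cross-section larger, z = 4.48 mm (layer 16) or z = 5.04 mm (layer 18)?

Layer 16 (z = 4.48): the sphere: section is a regular 12-gon, circumradius = √(r²−h²) = √(7.5²−3.02²) = 6.865 (area = (12/2)·6.865²·sin(360°/12) = 141.39 mm²); the sphere at (1.5, -0.5): section is a regular 12-gon, circumradius = √(r²−h²) = √(8.5²−4.48²) = 7.224 (area = (12/2)·7.224²·sin(360°/12) = 156.54 mm²); the cube at (6, 2.5) is absent (z outside [6, 15]); the r=11 cylinder at (13, -0.5) gives a regular 12-gon of circumradius 11 (constant along its height) (area = (12/2)·11.000²·sin(360°/12) = 363.00 mm²); After the difference (first − rest): starting from the r=7.5 sphere (141.39 mm²), the r=8.5 sphere at (1.5, -0.5) partially overlaps it — only the 126.51 mm² overlap (of its 156.54 mm²) is removed, clipping the outline; the r=11 cylinder at (13, -0.5) misses the remaining region (no effect) — area = 14.87 mm²; the cube at (9.5, 13) does not reach this height (z outside [8.5, 28]); Subtracting the remaining from the first: none of the subtracted shapes is present at this height, so that combined region is unchanged — area = 14.87 mm². So its area = 14.87 mm². Layer 18 (z = 5.04): the r=7.5 sphere contributes a regular 12-gon of circumradius √(7.5²−2.46²) = 7.085 (area = (12/2)·7.085²·sin(360°/12) = 150.60 mm²); the r=8.5 sphere at (1.5, -0.5) slices to a regular 12-gon of circumradius 6.845 (√(r²−h²) with h=5.04 from center) (area = (12/2)·6.845²·sin(360°/12) = 140.55 mm²); the cube at (6, 2.5) is not intersected at this z (z outside [6, 15]); the cylinder at (13, -0.5): section is a regular 12-gon, circumradius r=11 (area = (12/2)·11.000²·sin(360°/12) = 363.00 mm²); Subtracting the remaining from the first: starting from the r=7.5 sphere (150.60 mm²), the r=8.5 sphere at (1.5, -0.5) partially overlaps it — only the 123.74 mm² overlap (of its 140.55 mm²) is removed, clipping the outline; the r=11 cylinder at (13, -0.5) misses the remaining region (no effect) — area = 26.86 mm²; the cube at (9.5, 13) does not reach this height (z outside [8.5, 28]); Taking the first minus the rest: none of the subtracted shapes is present at this height, so the result so far is unchanged — area = 26.86 mm². So its area = 26.86 mm². Layer 18 is larger (26.86 vs 14.87 mm²).

layer 18 (z = 5.04 mm)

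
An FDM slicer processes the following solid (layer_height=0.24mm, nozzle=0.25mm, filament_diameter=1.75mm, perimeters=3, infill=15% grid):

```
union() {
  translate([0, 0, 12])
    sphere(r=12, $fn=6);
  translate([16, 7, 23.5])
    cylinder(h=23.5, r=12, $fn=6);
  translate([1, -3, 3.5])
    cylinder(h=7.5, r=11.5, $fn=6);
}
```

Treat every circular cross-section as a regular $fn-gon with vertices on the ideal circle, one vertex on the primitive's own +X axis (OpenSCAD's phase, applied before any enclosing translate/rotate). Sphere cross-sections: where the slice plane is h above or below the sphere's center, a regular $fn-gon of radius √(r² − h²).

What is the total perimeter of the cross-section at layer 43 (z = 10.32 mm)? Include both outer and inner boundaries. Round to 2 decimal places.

At z = 10.32 mm: the r=12 sphere slices to a regular 6-gon of circumradius 11.882 (√(r²−h²) with h=1.68 from center) (perimeter = 2·6·11.882·sin(180°/6) = 71.29 mm); the cylinder at (16, 7) is not intersected at this z (z outside [23.5, 47]); the r=11.5 cylinder at (1, -3) contributes a regular 6-gon of circumradius 11.5 (perimeter = 2·6·11.500·sin(180°/6) = 69.00 mm); Taking the union: the regions partially overlap (shared area 286.65 mm²), so the edge portions inside another operand are dropped and the merged outline is re-measured after clipping — boundary = 77.07 mm. Overall, the cross-section is a single solid region. Total boundary length (outer) = 77.07 mm.

77.07 mm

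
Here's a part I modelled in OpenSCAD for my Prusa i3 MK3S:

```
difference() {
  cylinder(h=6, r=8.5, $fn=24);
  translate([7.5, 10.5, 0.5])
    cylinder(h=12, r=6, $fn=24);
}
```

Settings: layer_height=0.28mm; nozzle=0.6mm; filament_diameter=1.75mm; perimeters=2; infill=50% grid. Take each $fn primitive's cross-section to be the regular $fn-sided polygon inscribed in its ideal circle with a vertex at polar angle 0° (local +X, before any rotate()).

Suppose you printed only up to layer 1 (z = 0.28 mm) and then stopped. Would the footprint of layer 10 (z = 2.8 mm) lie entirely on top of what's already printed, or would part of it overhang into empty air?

Compare the two slices. At z = 0.28: the cylinder: section is a regular 24-gon, circumradius r=8.5 (area = (24/2)·8.500²·sin(360°/24) = 224.40 mm²); the cylinder at (7.5, 10.5) does not reach this height (z outside [0.5, 12.5]); Subtracting the remaining from the first: none of the subtracted shapes is present at this height, so the r=8.5 cylinder is unchanged — area = 224.40 mm². At z = 2.8: the r=8.5 cylinder contributes a regular 24-gon of circumradius 8.5 (area = (24/2)·8.500²·sin(360°/24) = 224.40 mm²); the cylinder at (7.5, 10.5): section is a regular 24-gon, circumradius r=6 (area = (24/2)·6.000²·sin(360°/24) = 111.81 mm²); Subtracting the remaining from the first: starting from the r=8.5 cylinder (224.40 mm²), the r=6 cylinder at (7.5, 10.5) partially overlaps it — only the 6.44 mm² overlap (of its 111.81 mm²) is removed, clipping the outline — area = 217.96 mm². Checking containment: the cross-section at z = 2.8 is a subset of the cross-section at z = 0.28.

entirely on top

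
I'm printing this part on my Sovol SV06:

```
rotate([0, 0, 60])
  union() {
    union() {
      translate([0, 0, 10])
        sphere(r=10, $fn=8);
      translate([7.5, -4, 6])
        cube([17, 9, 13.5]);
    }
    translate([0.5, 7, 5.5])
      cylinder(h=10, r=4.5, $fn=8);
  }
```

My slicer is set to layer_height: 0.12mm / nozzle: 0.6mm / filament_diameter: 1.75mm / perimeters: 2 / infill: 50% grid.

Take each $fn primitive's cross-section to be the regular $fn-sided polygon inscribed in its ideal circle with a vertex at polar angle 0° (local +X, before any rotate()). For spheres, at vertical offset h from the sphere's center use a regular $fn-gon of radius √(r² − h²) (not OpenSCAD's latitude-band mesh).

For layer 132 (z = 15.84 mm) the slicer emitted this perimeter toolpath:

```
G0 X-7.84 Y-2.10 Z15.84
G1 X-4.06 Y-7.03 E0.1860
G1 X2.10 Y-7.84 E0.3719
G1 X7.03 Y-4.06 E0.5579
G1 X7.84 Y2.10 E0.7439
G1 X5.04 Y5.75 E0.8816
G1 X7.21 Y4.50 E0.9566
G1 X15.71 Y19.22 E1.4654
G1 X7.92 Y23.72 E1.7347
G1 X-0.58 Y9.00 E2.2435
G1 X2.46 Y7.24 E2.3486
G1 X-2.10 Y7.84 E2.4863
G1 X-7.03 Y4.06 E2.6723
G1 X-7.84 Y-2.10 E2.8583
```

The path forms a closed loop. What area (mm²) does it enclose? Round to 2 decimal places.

Apply the shoelace formula to the sequence of (X, Y) vertices; enclosed area = 338.38 mm².

338.38 mm²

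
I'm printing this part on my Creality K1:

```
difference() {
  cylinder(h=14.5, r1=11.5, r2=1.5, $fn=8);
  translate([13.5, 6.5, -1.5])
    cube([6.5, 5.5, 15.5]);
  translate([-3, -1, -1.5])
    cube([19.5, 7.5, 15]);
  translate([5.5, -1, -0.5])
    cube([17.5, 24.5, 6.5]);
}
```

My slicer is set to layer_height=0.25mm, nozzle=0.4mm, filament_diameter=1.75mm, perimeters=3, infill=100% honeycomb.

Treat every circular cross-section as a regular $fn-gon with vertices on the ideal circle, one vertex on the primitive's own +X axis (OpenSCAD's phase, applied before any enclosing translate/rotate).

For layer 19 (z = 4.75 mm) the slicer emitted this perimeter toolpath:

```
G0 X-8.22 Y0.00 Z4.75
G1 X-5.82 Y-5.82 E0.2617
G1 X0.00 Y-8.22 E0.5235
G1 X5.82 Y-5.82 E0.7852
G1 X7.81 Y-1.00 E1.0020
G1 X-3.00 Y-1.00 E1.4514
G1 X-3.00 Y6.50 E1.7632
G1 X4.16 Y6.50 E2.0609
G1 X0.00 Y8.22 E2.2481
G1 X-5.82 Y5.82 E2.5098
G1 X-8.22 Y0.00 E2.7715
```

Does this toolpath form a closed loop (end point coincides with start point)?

Start point (G0): (-8.22, 0.00). End point (last G1): the path returns to the start — closed.

yes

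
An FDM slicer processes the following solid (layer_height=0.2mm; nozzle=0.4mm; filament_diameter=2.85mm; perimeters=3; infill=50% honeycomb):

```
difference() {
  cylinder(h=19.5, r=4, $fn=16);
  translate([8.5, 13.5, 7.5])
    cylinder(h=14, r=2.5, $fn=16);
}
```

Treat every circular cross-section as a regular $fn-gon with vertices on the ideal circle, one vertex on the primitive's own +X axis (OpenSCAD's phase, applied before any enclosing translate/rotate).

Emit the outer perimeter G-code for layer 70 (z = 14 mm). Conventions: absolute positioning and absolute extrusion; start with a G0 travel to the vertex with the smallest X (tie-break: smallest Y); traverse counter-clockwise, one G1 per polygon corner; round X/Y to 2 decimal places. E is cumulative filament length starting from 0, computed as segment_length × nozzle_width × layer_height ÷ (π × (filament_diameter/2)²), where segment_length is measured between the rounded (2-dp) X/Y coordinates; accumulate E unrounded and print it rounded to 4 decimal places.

At z = 14 mm: the r=4 cylinder gives a regular 16-gon of circumradius 4 (constant along its height); the cylinder at (8.5, 13.5): section is a regular 16-gon, circumradius r=2.5; After the difference (first − rest): starting from the r=4 cylinder, the r=2.5 cylinder at (8.5, 13.5) misses the remaining region (no effect) — 1 connected region. The outline is a single polygon with 16 vertices. Extrusion per mm of travel: 0.4 × 0.2 / (π × 1.425²) = 0.012540. Accumulating E over each segment gives final E = 0.3133.

G0 X-4.00 Y0.00 Z14.00
G1 X-3.70 Y-1.53 E0.0196
G1 X-2.83 Y-2.83 E0.0392
G1 X-1.53 Y-3.70 E0.0588
G1 X0.00 Y-4.00 E0.0783
G1 X1.53 Y-3.70 E0.0979
G1 X2.83 Y-2.83 E0.1175
G1 X3.70 Y-1.53 E0.1371
G1 X4.00 Y0.00 E0.1567
G1 X3.70 Y1.53 E0.1762
G1 X2.83 Y2.83 E0.1958
G1 X1.53 Y3.70 E0.2155
G1 X0.00 Y4.00 E0.2350
G1 X-1.53 Y3.70 E0.2546
G1 X-2.83 Y2.83 E0.2742
G1 X-3.70 Y1.53 E0.2938
G1 X-4.00 Y0.00 E0.3133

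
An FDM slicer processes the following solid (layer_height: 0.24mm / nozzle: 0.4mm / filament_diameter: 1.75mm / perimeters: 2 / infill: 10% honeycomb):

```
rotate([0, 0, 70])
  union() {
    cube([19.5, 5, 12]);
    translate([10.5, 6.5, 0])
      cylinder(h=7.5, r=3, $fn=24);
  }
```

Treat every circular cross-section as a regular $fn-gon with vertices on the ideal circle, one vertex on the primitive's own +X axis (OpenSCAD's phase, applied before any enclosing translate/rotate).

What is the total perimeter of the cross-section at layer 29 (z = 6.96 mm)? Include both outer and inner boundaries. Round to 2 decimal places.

56.33 mm

At z = 6.96 mm: the 19.5×5 cube contributes its full rectangle (perimeter 49.00 mm); the r=3 cylinder at (10.5, 6.5) contributes a regular 24-gon of circumradius 3 (perimeter = 2·24·3.000·sin(180°/24) = 18.80 mm); Taking the union: the regions partially overlap (shared area 5.42 mm²), so the edge portions inside another operand are dropped and the merged outline is re-measured after clipping — boundary = 56.33 mm; (whole slice rotated 70° about Z — lengths, areas and connectivity unchanged). Overall, the cross-section is a single solid region. Total boundary length (outer) = 56.33 mm.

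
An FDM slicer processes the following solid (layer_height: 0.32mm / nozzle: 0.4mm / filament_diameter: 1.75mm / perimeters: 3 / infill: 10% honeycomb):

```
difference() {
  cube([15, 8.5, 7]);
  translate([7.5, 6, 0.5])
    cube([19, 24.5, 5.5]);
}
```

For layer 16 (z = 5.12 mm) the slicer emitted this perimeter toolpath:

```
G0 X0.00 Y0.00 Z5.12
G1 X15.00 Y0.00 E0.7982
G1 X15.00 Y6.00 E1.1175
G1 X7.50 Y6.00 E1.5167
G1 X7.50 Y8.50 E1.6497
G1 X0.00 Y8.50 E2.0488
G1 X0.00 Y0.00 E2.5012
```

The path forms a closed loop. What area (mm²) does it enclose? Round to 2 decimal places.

Apply the shoelace formula to the sequence of (X, Y) vertices; enclosed area = 108.75 mm².

108.75 mm²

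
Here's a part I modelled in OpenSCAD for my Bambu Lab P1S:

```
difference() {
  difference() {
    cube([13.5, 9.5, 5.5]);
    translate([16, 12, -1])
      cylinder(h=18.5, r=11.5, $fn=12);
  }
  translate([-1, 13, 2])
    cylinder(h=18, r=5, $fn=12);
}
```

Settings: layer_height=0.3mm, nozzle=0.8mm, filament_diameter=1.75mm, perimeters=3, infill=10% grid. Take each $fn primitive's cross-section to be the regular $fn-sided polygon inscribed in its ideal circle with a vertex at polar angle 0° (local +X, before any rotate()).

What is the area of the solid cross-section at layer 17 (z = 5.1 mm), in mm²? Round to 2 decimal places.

At z = 5.1 mm: the cube (footprint 13.5×9.5) is included at this height (area 128.25 mm²); the r=11.5 cylinder at (16, 12) contributes a regular 12-gon of circumradius 11.5 (area = (12/2)·11.500²·sin(360°/12) = 396.75 mm²); Taking the first minus the rest: starting from the 13.5×9.5 cube (128.25 mm²), the r=11.5 cylinder at (16, 12) partially overlaps it — only the 49.61 mm² overlap (of its 396.75 mm²) is removed, clipping the outline — area = 78.64 mm²; the r=5 cylinder at (-1, 13) gives a regular 12-gon of circumradius 5 (constant along its height) (area = (12/2)·5.000²·sin(360°/12) = 75.00 mm²); Subtracting the remaining from the first: starting from that combined region (78.64 mm²), the r=5 cylinder at (-1, 13) partially overlaps it — only the 1.89 mm² overlap (of its 75.00 mm²) is removed, clipping the outline — area = 76.75 mm². Overall, the cross-section is a single solid region. Net area = 76.75 mm².

76.75 mm²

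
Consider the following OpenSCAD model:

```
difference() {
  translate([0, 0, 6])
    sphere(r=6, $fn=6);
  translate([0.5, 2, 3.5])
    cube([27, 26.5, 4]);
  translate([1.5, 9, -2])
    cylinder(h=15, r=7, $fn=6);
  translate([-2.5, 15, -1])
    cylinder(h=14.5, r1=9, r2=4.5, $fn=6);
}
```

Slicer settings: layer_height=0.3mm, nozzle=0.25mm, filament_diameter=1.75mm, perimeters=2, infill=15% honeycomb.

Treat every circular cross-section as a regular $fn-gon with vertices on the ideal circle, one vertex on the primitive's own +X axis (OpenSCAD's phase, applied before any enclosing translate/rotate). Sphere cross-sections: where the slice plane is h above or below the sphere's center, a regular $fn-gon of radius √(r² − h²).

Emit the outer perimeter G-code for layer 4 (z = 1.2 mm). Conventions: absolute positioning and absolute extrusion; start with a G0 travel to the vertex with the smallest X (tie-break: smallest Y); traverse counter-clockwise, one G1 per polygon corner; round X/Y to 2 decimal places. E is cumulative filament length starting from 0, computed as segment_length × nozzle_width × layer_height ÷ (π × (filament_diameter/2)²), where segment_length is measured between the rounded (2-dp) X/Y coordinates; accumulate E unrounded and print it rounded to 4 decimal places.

At z = 1.2 mm: the sphere: section is a regular 6-gon, circumradius = √(r²−h²) = √(6²−4.8²) = 3.600; the cube at (0.5, 2) does not reach this height (z outside [3.5, 7.5]); the cylinder at (1.5, 9): section is a regular 6-gon, circumradius r=7; the cone at (-2.5, 15): at t=0.152 of its height the radius interpolates to r₁+(r₂−r₁)t = 8.317, giving a regular 6-gon of that circumradius; After the difference (first − rest): starting from the r=6 sphere, the r=7 cylinder at (1.5, 9) partially overlaps it — only the 0.67 mm² overlap (of its 127.31 mm²) is removed, clipping the outline; the cone at (-2.5, 15) misses the remaining region (no effect) — 1 connected region. The outline is a single polygon with 6 vertices. Extrusion per mm of travel: 0.25 × 0.3 / (π × 0.875²) = 0.031181. Accumulating E over each segment gives final E = 0.6672.

G0 X-3.60 Y0.00 Z1.20
G1 X-1.80 Y-3.12 E0.1123
G1 X1.80 Y-3.12 E0.2246
G1 X3.60 Y0.00 E0.3369
G1 X1.90 Y2.94 E0.4428
G1 X-1.90 Y2.94 E0.5613
G1 X-3.60 Y0.00 E0.6672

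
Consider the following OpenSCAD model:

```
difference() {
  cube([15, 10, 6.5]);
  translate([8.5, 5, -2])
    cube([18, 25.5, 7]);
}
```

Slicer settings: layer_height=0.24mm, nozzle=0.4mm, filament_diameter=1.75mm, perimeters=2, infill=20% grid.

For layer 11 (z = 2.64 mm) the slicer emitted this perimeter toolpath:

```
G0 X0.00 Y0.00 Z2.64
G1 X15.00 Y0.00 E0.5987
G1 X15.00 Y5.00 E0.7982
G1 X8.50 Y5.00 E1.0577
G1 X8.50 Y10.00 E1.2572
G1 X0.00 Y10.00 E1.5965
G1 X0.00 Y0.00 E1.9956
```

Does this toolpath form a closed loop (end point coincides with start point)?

yes

Start point (G0): (0.00, 0.00). End point (last G1): the path returns to the start — closed.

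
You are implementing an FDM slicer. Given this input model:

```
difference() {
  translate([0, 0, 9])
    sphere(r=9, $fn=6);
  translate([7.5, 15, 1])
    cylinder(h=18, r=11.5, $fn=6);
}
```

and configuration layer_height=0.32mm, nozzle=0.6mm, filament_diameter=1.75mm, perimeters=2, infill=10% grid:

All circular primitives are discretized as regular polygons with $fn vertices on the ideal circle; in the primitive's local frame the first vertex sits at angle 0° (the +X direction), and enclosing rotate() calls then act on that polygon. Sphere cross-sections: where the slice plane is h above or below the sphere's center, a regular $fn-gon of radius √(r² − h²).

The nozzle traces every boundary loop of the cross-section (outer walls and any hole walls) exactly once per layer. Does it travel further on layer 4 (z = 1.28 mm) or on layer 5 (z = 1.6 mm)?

layer 5 (z = 1.6 mm)

Layer 4 (z = 1.28): the sphere: section is a regular 6-gon, circumradius = √(r²−h²) = √(9²−7.72²) = 4.626 (perimeter = 2·6·4.626·sin(180°/6) = 27.76 mm); the r=11.5 cylinder at (7.5, 15) contributes a regular 6-gon of circumradius 11.5 (perimeter = 2·6·11.500·sin(180°/6) = 69.00 mm); Taking the first minus the rest: starting from the r=9 sphere, the r=11.5 cylinder at (7.5, 15) misses the remaining region (no effect) — boundary = 27.76 mm. So its perimeter = 27.76 mm. Layer 5 (z = 1.6): the r=9 sphere contributes a regular 6-gon of circumradius √(9²−7.4²) = 5.122 (perimeter = 2·6·5.122·sin(180°/6) = 30.73 mm); the cylinder at (7.5, 15): section is a regular 6-gon, circumradius r=11.5 (perimeter = 2·6·11.500·sin(180°/6) = 69.00 mm); After the difference (first − rest): starting from the r=9 sphere, the r=11.5 cylinder at (7.5, 15) misses the remaining region (no effect) — boundary = 30.73 mm. So its perimeter = 30.73 mm. Layer 5 is larger (30.73 vs 27.76 mm).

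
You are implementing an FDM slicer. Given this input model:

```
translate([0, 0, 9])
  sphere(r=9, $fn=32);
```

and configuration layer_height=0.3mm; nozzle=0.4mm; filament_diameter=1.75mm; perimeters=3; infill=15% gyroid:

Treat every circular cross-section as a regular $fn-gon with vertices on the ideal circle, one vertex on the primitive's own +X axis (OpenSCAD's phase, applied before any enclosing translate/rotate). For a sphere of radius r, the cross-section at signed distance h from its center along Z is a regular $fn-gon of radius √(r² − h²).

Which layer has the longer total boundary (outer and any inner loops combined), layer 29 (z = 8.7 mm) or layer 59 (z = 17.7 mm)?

layer 29 (z = 8.7 mm)

Layer 29 (z = 8.7): the sphere: section is a regular 32-gon, circumradius = √(r²−h²) = √(9²−0.3²) = 8.995 (perimeter = 2·32·8.995·sin(180°/32) = 56.43 mm). So its perimeter = 56.43 mm. Layer 59 (z = 17.7): the r=9 sphere slices to a regular 32-gon of circumradius 2.304 (√(r²−h²) with h=8.7 from center) (perimeter = 2·32·2.304·sin(180°/32) = 14.46 mm). So its perimeter = 14.46 mm. Layer 29 is larger (56.43 vs 14.46 mm).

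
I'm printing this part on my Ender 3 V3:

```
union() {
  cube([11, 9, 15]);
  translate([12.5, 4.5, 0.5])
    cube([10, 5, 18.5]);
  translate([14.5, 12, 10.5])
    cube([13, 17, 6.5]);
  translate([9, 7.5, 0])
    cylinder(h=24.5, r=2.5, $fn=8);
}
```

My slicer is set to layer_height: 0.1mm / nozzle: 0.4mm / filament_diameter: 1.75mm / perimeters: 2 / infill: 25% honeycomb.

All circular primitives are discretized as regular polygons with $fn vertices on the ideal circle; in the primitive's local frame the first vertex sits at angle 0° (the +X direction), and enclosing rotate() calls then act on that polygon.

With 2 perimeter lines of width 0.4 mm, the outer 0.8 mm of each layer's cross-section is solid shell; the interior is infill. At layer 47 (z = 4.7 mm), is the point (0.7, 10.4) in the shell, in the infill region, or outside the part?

outside

At z = 4.7 mm: the cube (footprint 11×9) is included at this height; the cube at (12.5, 4.5) is present — its section is the full 10×5 rectangle; the cube at (14.5, 12) does not reach this height (z outside [10.5, 17]); the cylinder at (9, 7.5): section is a regular 8-gon, circumradius r=2.5; Taking the union: the regions partially overlap (shared area 14.80 mm²), so overlapping operands fuse into one piece — 2 connected regions. Overall, the cross-section has 2 separate islands. The nearest boundary edge runs (0.00, 9.00)→(7.12, 9.00); distance from the point to it = 1.40 mm. The point is not inside any of the regions above, so it lies outside the cross-section (1.40 mm from the nearest boundary).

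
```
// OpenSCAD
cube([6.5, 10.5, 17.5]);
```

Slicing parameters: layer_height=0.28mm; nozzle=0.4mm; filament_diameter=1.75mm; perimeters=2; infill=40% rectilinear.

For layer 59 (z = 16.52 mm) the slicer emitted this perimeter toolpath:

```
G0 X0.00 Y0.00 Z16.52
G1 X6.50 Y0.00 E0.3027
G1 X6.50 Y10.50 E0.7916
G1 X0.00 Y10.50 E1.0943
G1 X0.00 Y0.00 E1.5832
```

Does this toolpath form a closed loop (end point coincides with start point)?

Start point (G0): (0.00, 0.00). End point (last G1): the path returns to the start — closed.

yes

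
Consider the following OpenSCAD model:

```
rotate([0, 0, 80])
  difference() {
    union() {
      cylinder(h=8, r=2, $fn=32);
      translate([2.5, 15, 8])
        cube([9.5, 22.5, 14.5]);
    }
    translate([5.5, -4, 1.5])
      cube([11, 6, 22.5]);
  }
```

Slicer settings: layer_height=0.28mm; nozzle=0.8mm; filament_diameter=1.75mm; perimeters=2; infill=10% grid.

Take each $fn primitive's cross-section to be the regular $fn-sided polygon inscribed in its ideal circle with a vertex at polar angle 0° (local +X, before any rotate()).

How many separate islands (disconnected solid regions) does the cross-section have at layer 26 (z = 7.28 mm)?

1

At z = 7.28 mm: the r=2 cylinder gives a regular 32-gon of circumradius 2 (constant along its height); the cube at (2.5, 15) is not intersected at this z (z outside [8, 22.5]); Merging all regions: only the r=2 cylinder is present, so the union is just that shape — 1 connected region; the cube at (5.5, -4) is present — its section is the full 11×6 rectangle; After the difference (first − rest): starting from the result so far, the 11×6 cube at (5.5, -4) misses the remaining region (no effect) — 1 connected region; (rotated 80° about Z; rotation is an isometry so areas/perimeters/island counts are preserved). Overall, the cross-section is a single solid region. Island count = 1.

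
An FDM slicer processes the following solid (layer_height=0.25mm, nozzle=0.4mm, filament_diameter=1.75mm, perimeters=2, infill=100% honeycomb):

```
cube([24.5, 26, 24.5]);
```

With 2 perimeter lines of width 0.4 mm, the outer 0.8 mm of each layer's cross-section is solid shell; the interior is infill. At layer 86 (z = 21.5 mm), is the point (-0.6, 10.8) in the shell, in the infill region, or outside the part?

At z = 21.5 mm: the cube is present — its section is the full 24.5×26 rectangle. Overall, the cross-section is a single solid region. The nearest boundary edge runs (0.00, 26.00)→(0.00, 0.00); distance from the point to it = 0.60 mm. The point is not inside any of the regions above, so it lies outside the cross-section (0.60 mm from the nearest boundary).

outside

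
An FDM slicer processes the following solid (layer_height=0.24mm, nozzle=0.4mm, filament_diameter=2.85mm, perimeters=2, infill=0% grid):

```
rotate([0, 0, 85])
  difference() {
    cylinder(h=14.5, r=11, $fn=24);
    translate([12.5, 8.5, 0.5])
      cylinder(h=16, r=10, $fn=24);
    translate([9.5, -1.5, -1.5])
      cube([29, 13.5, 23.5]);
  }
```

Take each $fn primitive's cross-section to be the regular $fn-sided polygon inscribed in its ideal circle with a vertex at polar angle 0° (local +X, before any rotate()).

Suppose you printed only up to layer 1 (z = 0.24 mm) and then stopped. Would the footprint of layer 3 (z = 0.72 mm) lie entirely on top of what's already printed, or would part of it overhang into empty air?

Compare the two slices. At z = 0.24: the r=11 cylinder gives a regular 24-gon of circumradius 11 (constant along its height) (area = (24/2)·11.000²·sin(360°/24) = 375.81 mm²); the cylinder at (12.5, 8.5) is absent (z outside [0.5, 16.5]); the cube at (9.5, -1.5) (footprint 29×13.5) is included at this height (area 391.50 mm²); Subtracting the remaining from the first: starting from the r=11 cylinder (375.81 mm²), the 29×13.5 cube at (9.5, -1.5) partially overlaps it — only the 7.37 mm² overlap (of its 391.50 mm²) is removed, clipping the outline — area = 368.44 mm²; (whole slice rotated 85° about Z — lengths, areas and connectivity unchanged). At z = 0.72: the cylinder: section is a regular 24-gon, circumradius r=11 (area = (24/2)·11.000²·sin(360°/24) = 375.81 mm²); the cylinder at (12.5, 8.5): section is a regular 24-gon, circumradius r=10 (area = (24/2)·10.000²·sin(360°/24) = 310.58 mm²); the cube at (9.5, -1.5) (footprint 29×13.5) is included at this height (area 391.50 mm²); After the difference (first − rest): starting from the r=11 cylinder (375.81 mm²), the r=10 cylinder at (12.5, 8.5) partially overlaps it — only the 56.99 mm² overlap (of its 310.58 mm²) is removed, clipping the outline; the 29×13.5 cube at (9.5, -1.5) partially overlaps it — only the 0.43 mm² overlap (of its 391.50 mm²) is removed, clipping the outline — area = 318.38 mm²; (rotated 85° about Z; rotation is an isometry so areas/perimeters/island counts are preserved). Checking containment: the cross-section at z = 0.72 is a subset of the cross-section at z = 0.24.

entirely on top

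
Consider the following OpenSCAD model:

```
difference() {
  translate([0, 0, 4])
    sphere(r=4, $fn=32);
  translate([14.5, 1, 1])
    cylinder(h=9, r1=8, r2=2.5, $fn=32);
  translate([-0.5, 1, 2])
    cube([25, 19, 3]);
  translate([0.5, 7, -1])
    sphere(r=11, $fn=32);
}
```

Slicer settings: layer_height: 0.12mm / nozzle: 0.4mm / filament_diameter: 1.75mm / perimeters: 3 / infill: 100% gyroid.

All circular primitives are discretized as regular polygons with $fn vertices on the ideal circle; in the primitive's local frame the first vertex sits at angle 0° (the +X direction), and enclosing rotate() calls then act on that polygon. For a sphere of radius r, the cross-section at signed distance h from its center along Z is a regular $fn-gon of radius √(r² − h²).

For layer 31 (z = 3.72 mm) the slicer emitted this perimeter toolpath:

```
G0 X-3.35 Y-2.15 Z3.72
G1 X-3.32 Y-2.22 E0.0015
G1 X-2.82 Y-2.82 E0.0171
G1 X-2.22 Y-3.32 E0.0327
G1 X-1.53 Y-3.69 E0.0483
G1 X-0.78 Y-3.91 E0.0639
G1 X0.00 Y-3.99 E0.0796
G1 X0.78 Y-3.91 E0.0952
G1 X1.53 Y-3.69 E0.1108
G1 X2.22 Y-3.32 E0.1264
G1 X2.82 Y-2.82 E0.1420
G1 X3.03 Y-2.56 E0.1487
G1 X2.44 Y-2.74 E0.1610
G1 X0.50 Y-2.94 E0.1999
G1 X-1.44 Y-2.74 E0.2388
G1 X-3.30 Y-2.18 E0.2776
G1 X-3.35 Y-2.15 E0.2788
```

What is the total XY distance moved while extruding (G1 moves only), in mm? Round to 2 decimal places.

Sum the Euclidean lengths of each G1 segment: total = 13.97 mm.

13.97 mm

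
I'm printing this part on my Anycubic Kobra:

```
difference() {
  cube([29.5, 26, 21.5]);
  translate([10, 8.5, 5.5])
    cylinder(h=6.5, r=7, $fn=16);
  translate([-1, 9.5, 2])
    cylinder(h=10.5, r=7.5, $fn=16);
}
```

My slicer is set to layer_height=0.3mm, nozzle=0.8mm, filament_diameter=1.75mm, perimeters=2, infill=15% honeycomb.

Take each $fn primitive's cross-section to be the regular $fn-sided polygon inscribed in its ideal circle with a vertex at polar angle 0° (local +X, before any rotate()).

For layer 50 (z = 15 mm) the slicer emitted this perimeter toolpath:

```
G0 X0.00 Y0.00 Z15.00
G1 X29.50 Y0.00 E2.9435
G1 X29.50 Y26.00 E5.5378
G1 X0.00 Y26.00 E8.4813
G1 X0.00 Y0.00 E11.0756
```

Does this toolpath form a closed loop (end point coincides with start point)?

Start point (G0): (0.00, 0.00). End point (last G1): the path returns to the start — closed.

yes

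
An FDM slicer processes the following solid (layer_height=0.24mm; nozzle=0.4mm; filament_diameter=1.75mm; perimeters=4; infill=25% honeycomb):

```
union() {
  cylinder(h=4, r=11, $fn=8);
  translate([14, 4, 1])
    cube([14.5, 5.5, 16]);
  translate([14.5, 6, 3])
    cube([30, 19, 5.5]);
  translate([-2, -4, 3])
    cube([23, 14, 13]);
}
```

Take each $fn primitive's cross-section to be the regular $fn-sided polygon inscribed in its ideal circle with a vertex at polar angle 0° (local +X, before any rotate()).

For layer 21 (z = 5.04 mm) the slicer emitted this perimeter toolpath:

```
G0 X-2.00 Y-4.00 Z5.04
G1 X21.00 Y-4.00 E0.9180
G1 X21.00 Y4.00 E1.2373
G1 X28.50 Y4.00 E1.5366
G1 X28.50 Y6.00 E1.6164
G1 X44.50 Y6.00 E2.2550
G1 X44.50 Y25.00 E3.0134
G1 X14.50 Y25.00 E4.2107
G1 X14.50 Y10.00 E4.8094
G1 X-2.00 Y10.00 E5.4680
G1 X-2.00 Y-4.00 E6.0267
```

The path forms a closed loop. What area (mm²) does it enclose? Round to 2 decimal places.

881.00 mm²

Apply the shoelace formula to the sequence of (X, Y) vertices; enclosed area = 881.00 mm².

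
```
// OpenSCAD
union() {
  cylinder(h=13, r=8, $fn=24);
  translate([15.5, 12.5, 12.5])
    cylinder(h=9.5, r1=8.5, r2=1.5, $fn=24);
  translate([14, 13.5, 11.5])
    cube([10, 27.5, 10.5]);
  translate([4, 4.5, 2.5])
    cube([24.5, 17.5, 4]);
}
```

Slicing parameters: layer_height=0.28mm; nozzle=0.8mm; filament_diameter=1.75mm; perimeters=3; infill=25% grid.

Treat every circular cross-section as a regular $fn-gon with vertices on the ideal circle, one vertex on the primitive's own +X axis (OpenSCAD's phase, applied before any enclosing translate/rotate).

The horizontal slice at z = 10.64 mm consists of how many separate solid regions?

At z = 10.64 mm: the r=8 cylinder gives a regular 24-gon of circumradius 8 (constant along its height); the cone at (15.5, 12.5) is absent (z outside [12.5, 22]); the cube at (14, 13.5) is absent (z outside [11.5, 22]); the cube at (4, 4.5) is absent (z outside [2.5, 6.5]); Taking the union: only the r=8 cylinder is present, so the union is just that shape — 1 connected region. The result has 1 disconnected region.

1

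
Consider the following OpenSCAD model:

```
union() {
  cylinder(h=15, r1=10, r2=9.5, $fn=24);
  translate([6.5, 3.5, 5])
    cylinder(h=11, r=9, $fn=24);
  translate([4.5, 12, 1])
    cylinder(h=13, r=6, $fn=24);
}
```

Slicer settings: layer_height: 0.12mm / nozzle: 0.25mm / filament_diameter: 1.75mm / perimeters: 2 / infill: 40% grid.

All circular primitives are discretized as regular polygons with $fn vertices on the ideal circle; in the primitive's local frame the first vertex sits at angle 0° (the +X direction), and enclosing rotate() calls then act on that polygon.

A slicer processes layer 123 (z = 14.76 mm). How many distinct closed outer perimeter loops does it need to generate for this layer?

1

At z = 14.76 mm: the cone contributes a regular 24-gon of circumradius 9.508 (interpolated between r1=10 and r2=9.5 at t=0.984); the r=9 cylinder at (6.5, 3.5) gives a regular 24-gon of circumradius 9 (constant along its height); the cylinder at (4.5, 12) does not reach this height (z outside [1, 14]); Combining (union): the regions partially overlap (shared area 133.72 mm²), so overlapping operands fuse into one piece — 1 connected region. The result has 1 disconnected region.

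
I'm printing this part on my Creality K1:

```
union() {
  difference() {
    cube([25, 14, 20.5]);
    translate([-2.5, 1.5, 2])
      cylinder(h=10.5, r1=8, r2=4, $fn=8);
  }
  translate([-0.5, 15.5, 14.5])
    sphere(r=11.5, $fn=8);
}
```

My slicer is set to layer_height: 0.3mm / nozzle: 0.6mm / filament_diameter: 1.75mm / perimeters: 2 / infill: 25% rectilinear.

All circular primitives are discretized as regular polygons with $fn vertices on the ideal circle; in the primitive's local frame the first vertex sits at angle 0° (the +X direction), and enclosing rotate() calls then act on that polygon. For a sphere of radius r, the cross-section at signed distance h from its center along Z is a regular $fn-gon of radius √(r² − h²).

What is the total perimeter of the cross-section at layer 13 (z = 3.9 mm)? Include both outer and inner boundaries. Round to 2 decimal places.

92.71 mm

At z = 3.9 mm: the cube (footprint 25×14) is included at this height (perimeter 78.00 mm); the cone at (-2.5, 1.5) contributes a regular 8-gon of circumradius 7.276 (interpolated between r1=8 and r2=4 at t=0.181) (perimeter = 2·8·7.276·sin(180°/8) = 44.55 mm); After the difference (first − rest): starting from the 25×14 cube, the cone at (-2.5, 1.5) partially overlaps it — only the 27.24 mm² overlap (of its 149.75 mm²) is removed, clipping the outline — boundary = 76.16 mm; the r=11.5 sphere at (-0.5, 15.5) slices to a regular 8-gon of circumradius 4.460 (√(r²−h²) with h=10.6 from center) (perimeter = 2·8·4.460·sin(180°/8) = 27.31 mm); Combining (union): the regions partially overlap (shared area 6.41 mm²), so the edge portions inside another operand are dropped and the merged outline is re-measured after clipping — boundary = 92.71 mm. Overall, the cross-section is a single solid region. Total boundary length (outer) = 92.71 mm.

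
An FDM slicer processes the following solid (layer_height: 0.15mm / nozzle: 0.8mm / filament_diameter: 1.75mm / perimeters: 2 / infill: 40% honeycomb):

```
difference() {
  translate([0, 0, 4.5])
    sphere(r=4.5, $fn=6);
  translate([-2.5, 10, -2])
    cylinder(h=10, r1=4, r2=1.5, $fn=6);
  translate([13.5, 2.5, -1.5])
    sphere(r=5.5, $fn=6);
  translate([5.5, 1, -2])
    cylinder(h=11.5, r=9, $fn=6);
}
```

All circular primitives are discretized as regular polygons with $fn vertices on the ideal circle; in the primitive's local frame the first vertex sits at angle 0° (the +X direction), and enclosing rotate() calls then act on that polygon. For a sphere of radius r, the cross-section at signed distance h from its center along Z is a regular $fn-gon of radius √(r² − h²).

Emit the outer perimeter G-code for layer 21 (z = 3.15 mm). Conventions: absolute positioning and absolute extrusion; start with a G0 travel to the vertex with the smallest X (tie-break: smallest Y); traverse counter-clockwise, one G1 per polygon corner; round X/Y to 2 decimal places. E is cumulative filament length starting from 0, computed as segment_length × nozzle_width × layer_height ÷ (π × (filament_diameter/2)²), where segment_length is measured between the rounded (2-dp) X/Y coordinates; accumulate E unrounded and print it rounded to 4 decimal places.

G0 X-4.29 Y0.00 Z3.15
G1 X-2.15 Y-3.72 E0.2141
G1 X-0.78 Y-3.72 E0.2825
G1 X-3.50 Y1.00 E0.5542
G1 X-1.93 Y3.72 E0.7109
G1 X-2.15 Y3.72 E0.7219
G1 X-4.29 Y0.00 E0.9360

At z = 3.15 mm: the sphere: section is a regular 6-gon, circumradius = √(r²−h²) = √(4.5²−1.35²) = 4.293; the cone at (-2.5, 10): at t=0.515 of its height the radius interpolates to r₁+(r₂−r₁)t = 2.712, giving a regular 6-gon of that circumradius; the r=5.5 sphere at (13.5, 2.5) slices to a regular 6-gon of circumradius 2.937 (√(r²−h²) with h=4.65 from center); the r=9 cylinder at (5.5, 1) contributes a regular 6-gon of circumradius 9; Taking the first minus the rest: starting from the r=4.5 sphere, the cone at (-2.5, 10) misses the remaining region (no effect); the r=5.5 sphere at (13.5, 2.5) misses the remaining region (no effect); the r=9 cylinder at (5.5, 1) partially overlaps it — only the 41.40 mm² overlap (of its 210.44 mm²) is removed, clipping the outline — 1 connected region. The outline is a single polygon with 6 vertices. Extrusion per mm of travel: 0.8 × 0.15 / (π × 0.875²) = 0.049890. Accumulating E over each segment gives final E = 0.9360.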